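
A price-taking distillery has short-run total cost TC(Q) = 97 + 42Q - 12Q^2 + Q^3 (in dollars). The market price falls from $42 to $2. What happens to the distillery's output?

Output falls from 8 to 0 (the firm shuts down)

AVC = 42 - 12Q + Q^2, minimized at Q = 6 where min AVC = $6. MC = 42 - 24Q + 3Q^2.
With P = $42 above the shutdown price, P = MC gives Q = 8.
At P = $2 < min AVC = $6, price no longer covers variable cost at any output, so the firm shuts down: Q = 0.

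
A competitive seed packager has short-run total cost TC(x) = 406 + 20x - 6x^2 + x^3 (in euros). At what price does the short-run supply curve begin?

Short-run supply begins at min AVC. From VC = 20x - 6x^2 + x^3, AVC = 20 - 6x + x^2.
At the minimum of AVC, MC = AVC. MC = 20 - 12x + 3x^2; setting MC = AVC gives 2x^2 - 6x = 0, so x = 3. min AVC = 11.
The firm shuts down for any P below €11.

€11 per unit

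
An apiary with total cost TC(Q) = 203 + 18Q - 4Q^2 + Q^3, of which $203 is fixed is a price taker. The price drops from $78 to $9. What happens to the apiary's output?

AVC = 18 - 4Q + Q^2, minimized at Q = 2 where min AVC = $14. MC = 18 - 8Q + 3Q^2.
At P = $78 ≥ min AVC, set P = MC on the rising branch: Q = 6.
At P = $9 < min AVC = $14, price no longer covers variable cost at any output, so the firm shuts down: Q = 0.

Output falls from 6 to 0 (the firm shuts down)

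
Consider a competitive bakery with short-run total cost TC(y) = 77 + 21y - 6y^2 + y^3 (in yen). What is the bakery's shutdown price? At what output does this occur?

Short-run supply begins at min AVC. From VC = 21y - 6y^2 + y^3, AVC = 21 - 6y + y^2.
dAVC/dy = -6 + 2y = 0 gives y = 3. min AVC = 21 - 6·3 + 3^2 = 12.
So the shutdown price is ¥12.

¥12 per unit, at y = 3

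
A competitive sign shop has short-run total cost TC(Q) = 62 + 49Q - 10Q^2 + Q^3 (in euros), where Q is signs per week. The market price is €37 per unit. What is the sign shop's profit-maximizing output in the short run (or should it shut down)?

Strip out fixed cost: VC = 49Q - 10Q^2 + Q^3. Then AVC = 49 - 10Q + Q^2 and MC = 49 - 20Q + 3Q^2.
AVC is minimized where dAVC/dQ = -10 + 2Q = 0, at Q = 5; min AVC = 49 - 10·5 + 5^2 = €24.
Because €37 ≥ €24, revenue can cover variable cost; the firm operates.
Set P = MC: 37 = 49 - 20Q + 3Q^2 → 12 - 20Q + 3Q^2 = 0. The roots are Q = 2/3 and Q = 6; the profit-maximizing output is on the rising part of MC, so Q* = 6.
Check: AVC at Q = 6 is €25 ≤ P, so revenue covers variable cost.
Profit = P·Q − TC = 37·6 − 212 = €10.

Produce at Q = 6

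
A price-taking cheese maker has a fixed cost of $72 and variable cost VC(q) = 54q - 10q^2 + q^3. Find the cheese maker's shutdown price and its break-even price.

Shutdown price = $29; break-even price = $42

AVC = 54 - 10q + q^2; minimized at q = 5, giving min AVC = $29. That is the shutdown price.
ATC = 72/q + 54 - 10q + q^2. Setting dATC/dq = −72/q^2 − 10 + 2q = 0 gives q = 6 (since 2·6^3 − 10·6^2 = 72).
min ATC = 72/6 + 54 − 10·6 + 6^2 = $42. That is the break-even price.
Between these two prices the firm operates at a loss; above $42 it earns a profit.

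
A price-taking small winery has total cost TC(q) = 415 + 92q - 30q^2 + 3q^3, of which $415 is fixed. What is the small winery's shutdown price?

The shutdown price is the minimum of AVC. VC = 92q - 30q^2 + 3q^3, so AVC = 92 - 30q + 3q^2.
At the minimum of AVC, MC = AVC. MC = 92 - 60q + 9q^2; setting MC = AVC gives 6q^2 - 30q = 0, so q = 5. min AVC = 17.
The firm shuts down for any P below $17.

$17 per unit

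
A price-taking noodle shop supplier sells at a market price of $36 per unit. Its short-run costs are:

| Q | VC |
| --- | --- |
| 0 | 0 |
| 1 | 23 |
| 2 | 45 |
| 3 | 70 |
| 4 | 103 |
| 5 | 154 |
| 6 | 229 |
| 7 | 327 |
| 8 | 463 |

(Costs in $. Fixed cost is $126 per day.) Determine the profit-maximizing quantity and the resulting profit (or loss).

Q = 4; profit = -$85

Compute π = P·Q − TC at each output: Q=0: -126; Q=1: -113; Q=2: -99; Q=3: -88; Q=4: -85; Q=5: -100; Q=6: -139; Q=7: -201; Q=8: -301.
Profit is maximized at Q = 4. AVC there is 103/4 = $25.75 ≤ P, so producing beats shutting down (which would give -$126).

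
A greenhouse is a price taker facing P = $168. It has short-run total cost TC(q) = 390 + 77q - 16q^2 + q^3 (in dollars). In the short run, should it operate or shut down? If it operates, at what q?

From TC, MC = TC'(q) = 77 - 32q + 3q^2 and AVC = VC/q = 77 - 16q + q^2.
The AVC parabola has its vertex at q = 16/2 = 8, where AVC = 77 - 16·8 + 8^2 = $13.
Since P = $168 ≥ min AVC = $13, price covers variable cost and the firm should produce.
Solving P = MC: -91 - 32q + 3q^2 = 0 ⇒ q = -7/3 or 13. On the upward-sloping branch, q* = 13.
Check: AVC at q = 13 is $38 ≤ P, so revenue covers variable cost.
Profit = P·q − TC = 168·13 − 884 = $1300.

Produce at q = 13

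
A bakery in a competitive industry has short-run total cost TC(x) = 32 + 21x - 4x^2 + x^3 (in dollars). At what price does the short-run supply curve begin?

$17 per unit

The shutdown price is the minimum of AVC. VC = 21x - 4x^2 + x^3, so AVC = 21 - 4x + x^2.
dAVC/dx = -4 + 2x = 0 gives x = 2. min AVC = 21 - 4·2 + 2^2 = 17.
So the shutdown price is $17.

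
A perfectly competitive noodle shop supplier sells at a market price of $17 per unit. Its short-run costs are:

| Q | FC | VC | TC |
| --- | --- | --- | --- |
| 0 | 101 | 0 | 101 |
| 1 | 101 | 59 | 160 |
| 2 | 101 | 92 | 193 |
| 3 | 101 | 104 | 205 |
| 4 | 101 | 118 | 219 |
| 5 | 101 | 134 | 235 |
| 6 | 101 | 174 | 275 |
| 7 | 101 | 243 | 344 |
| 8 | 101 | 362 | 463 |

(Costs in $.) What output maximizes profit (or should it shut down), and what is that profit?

Q = 0 (shut down); profit = -$101

Profit at each row (π = 17Q − TC): Q=0: -101; Q=1: -143; Q=2: -159; Q=3: -154; Q=4: -151; Q=5: -150; Q=6: -173; Q=7: -225; Q=8: -327.
Profit is highest at Q = 0. Equivalently, the lowest AVC in the table is 134/5 ≈ $26.80 at Q = 5, and P = $17 falls below it — price never covers variable cost, so the firm shuts down and loses only its fixed cost.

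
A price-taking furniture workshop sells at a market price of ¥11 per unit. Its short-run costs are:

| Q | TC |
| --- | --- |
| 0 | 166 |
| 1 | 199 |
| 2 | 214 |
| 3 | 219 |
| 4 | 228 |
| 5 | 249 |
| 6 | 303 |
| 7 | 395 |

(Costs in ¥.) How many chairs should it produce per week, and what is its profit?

Q = 0 (shut down); profit = -¥166

Compute π = P·Q − TC at each output: Q=0: -166; Q=1: -188; Q=2: -192; Q=3: -186; Q=4: -184; Q=5: -194; Q=6: -237; Q=7: -318.
Profit is highest at Q = 0. Equivalently, the lowest AVC in the table is 62/4 ≈ ¥15.50 at Q = 4, and P = ¥11 falls below it — price never covers variable cost, so the firm shuts down and loses only its fixed cost.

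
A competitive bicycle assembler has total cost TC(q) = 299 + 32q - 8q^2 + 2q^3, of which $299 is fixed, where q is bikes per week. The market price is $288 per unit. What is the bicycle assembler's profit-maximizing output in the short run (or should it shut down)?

Produce at q = 8

Strip out fixed cost: VC = 32q - 8q^2 + 2q^3. Then AVC = 32 - 8q + 2q^2 and MC = 32 - 16q + 6q^2.
AVC is minimized where dAVC/dq = -8 + 4q = 0, at q = 2; min AVC = 32 - 8·2 + 2·2^2 = $24.
Since P = $288 ≥ min AVC = $24, price covers variable cost and the firm should produce.
Set P = MC: 288 = 32 - 16q + 6q^2 → -256 - 16q + 6q^2 = 0. The roots are q = -16/3 and q = 8; the profit-maximizing output is on the rising part of MC, so q* = 8.
Check: AVC at q = 8 is $96 ≤ P, so revenue covers variable cost.
Profit = P·q − TC = 288·8 − 1067 = $1237.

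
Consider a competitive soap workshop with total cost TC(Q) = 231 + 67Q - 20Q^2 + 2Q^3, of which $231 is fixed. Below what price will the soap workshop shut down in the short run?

The firm shuts down when price falls below the minimum of average variable cost. AVC = VC/Q = 67 - 20Q + 2Q^2.
At the minimum of AVC, MC = AVC. MC = 67 - 40Q + 6Q^2; setting MC = AVC gives 4Q^2 - 20Q = 0, so Q = 5. min AVC = 17.
The firm shuts down for any P below $17.

$17 per unit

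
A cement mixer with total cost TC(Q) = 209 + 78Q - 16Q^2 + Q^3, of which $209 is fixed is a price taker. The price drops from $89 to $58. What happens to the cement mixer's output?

AVC = 78 - 16Q + Q^2, minimized at Q = 8 where min AVC = $14. MC = 78 - 32Q + 3Q^2.
At P = $89 ≥ min AVC, set P = MC on the rising branch: Q = 11.
At P = $58 ≥ min AVC, set P = MC: Q = 10. The firm stays open but cuts output.

Output falls from 11 to 10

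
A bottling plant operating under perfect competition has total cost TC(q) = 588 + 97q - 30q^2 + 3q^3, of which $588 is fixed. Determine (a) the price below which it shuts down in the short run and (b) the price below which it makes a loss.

Shutdown price = $22; break-even price = $118

AVC = 97 - 30q + 3q^2; minimized at q = 5, giving min AVC = $22. That is the shutdown price.
ATC = 588/q + 97 - 30q + 3q^2. Setting dATC/dq = −588/q^2 − 30 + 6q = 0 gives q = 7 (since 6·7^3 − 30·7^2 = 588).
min ATC = 588/7 + 97 − 30·7 + 3·7^2 = $118. That is the break-even price.
Between these two prices the firm operates at a loss; above $118 it earns a profit.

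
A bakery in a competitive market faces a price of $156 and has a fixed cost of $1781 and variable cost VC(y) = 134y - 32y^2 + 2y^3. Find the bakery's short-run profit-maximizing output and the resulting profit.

AVC = 134 - 32y + 2y^2 has its minimum $6 at y = 8; price $156 clears that bar, so the firm operates.
MC = 134 - 64y + 6y^2. Setting P = MC and taking the root on the rising branch gives y* = 11.
TR = 156·11 = 1716. TC = 1781 + 264 = 2045. Profit = 1716 − 2045 = -$329.
Shutting down would mean losing the fixed cost of $1781, so operating at a loss of $329 is better by $1452.

Profit = -$329 at y = 11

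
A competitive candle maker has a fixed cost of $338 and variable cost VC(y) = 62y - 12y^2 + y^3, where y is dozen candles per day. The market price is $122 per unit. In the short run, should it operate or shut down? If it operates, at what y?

Produce at y = 10

Variable cost is VC = 62y - 12y^2 + y^3, so AVC = VC/y = 62 - 12y + y^2 and MC = dTC/dy = 62 - 24y + 3y^2.
AVC hits its minimum where MC = AVC, at y = 6, giving min AVC = 62 - 12·6 + 6^2 = $26.
Because $122 ≥ $26, revenue can cover variable cost; the firm operates.
P = MC gives -60 - 24y + 3y^2 = 0, with roots -2 and 10. Take the larger (rising MC): y* = 10.
Check: AVC at y = 10 is $42 ≤ P, so revenue covers variable cost.
Profit = P·y − TC = 122·10 − 758 = $462.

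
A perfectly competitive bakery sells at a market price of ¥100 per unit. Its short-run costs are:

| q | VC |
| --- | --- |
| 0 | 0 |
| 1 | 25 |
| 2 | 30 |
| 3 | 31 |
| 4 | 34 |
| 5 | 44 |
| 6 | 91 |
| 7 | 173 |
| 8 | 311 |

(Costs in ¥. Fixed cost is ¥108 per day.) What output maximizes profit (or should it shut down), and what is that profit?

q = 7; profit = ¥419

Tabulate TR − TC: q=0: -108; q=1: -33; q=2: 62; q=3: 161; q=4: 258; q=5: 348; q=6: 401; q=7: 419; q=8: 381.
Profit is maximized at q = 7. AVC there is 173/7 = ¥24.71 ≤ P, so producing beats shutting down (which would give -¥108).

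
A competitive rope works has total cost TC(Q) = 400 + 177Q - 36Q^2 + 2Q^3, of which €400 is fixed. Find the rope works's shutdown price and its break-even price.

AVC = 177 - 36Q + 2Q^2; minimized at Q = 9, giving min AVC = €15. That is the shutdown price.
ATC = 400/Q + 177 - 36Q + 2Q^2. Setting dATC/dQ = −400/Q^2 − 36 + 4Q = 0 gives Q = 10 (since 4·10^3 − 36·10^2 = 400).
min ATC = 400/10 + 177 − 36·10 + 2·10^2 = €57. That is the break-even price.
For €15 ≤ P < €57 the firm produces at a loss; below €15 it shuts down.

Shutdown price = €15; break-even price = €57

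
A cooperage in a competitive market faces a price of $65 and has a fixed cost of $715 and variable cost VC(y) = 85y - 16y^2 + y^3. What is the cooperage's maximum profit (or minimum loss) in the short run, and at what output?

AVC = 85 - 16y + y^2 has its minimum $21 at y = 8; price $65 clears that bar, so the firm operates.
With MC = 85 - 32y + 3y^2, P = MC on the upward-sloping part at y* = 10.
TR = 65·10 = 650. TC = 715 + 250 = 965. Profit = 650 − 965 = -$315.
That loss of $315 beats the $715 the firm would lose by shutting down; producing recovers $400 of fixed cost.

Profit = -$315 at y = 10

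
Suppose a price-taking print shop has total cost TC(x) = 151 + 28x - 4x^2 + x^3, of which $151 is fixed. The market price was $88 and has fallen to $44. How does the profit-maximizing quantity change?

Output falls from 6 to 4

AVC = 28 - 4x + x^2, minimized at x = 2 where min AVC = $24. MC = 28 - 8x + 3x^2.
With P = $88 above the shutdown price, P = MC gives x = 6.
At P = $44 ≥ min AVC, set P = MC: x = 4. The firm stays open but cuts output.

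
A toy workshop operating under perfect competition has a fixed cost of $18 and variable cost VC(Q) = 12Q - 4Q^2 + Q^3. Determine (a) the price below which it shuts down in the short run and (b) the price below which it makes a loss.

Shutdown price = $8; break-even price = $15

Shutdown price = min AVC. AVC = 12 - 4Q + Q^2, with vertex at Q = 2 and minimum $8.
ATC = 18/Q + 12 - 4Q + Q^2. Setting dATC/dQ = −18/Q^2 − 4 + 2Q = 0 gives Q = 3 (since 2·3^3 − 4·3^2 = 18).
min ATC = 18/3 + 12 − 4·3 + 3^2 = $15. That is the break-even price.
For $8 ≤ P < $15 the firm produces at a loss; below $8 it shuts down.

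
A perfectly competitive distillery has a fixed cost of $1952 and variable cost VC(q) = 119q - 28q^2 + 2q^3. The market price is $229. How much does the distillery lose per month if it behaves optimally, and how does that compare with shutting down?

Profit = -$16 at q = 11

AVC = 119 - 28q + 2q^2 has its minimum $21 at q = 7; price $229 clears that bar, so the firm operates.
MC = 119 - 56q + 6q^2. Setting P = MC and taking the root on the rising branch gives q* = 11.
TR = 229·11 = 2519. TC = 1952 + 583 = 2535. Profit = 2519 − 2535 = -$16.
By producing, the firm covers all variable cost plus $1936 of fixed cost; shutting down would lose the full $1952.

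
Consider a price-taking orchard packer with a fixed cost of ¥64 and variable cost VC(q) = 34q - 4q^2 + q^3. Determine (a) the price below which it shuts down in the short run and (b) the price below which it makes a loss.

Shutdown price = min AVC. AVC = 34 - 4q + q^2, with vertex at q = 2 and minimum ¥30.
ATC = 64/q + 34 - 4q + q^2. Setting dATC/dq = −64/q^2 − 4 + 2q = 0 gives q = 4 (since 2·4^3 − 4·4^2 = 64).
min ATC = 64/4 + 34 − 4·4 + 4^2 = ¥50. That is the break-even price.
Between these two prices the firm operates at a loss; above ¥50 it earns a profit.

Shutdown price = ¥30; break-even price = ¥50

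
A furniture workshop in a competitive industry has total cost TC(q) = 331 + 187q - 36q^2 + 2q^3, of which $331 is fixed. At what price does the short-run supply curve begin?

The shutdown price is the minimum of AVC. VC = 187q - 36q^2 + 2q^3, so AVC = 187 - 36q + 2q^2.
dAVC/dq = -36 + 4q = 0 gives q = 9. min AVC = 187 - 36·9 + 2·9^2 = 25.
So the shutdown price is $25.

$25 per unit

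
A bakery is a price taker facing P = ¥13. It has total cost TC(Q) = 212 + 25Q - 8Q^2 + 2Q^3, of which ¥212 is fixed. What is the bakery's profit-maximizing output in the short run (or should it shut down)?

Variable cost is VC = 25Q - 8Q^2 + 2Q^3, so AVC = VC/Q = 25 - 8Q + 2Q^2 and MC = dTC/dQ = 25 - 16Q + 6Q^2.
AVC hits its minimum where MC = AVC, at Q = 2, giving min AVC = 25 - 8·2 + 2·2^2 = ¥17.
With P < min AVC (¥13 < ¥17), every unit sold adds to the loss.
Shutting down limits the loss to fixed cost, ¥212.

Shut down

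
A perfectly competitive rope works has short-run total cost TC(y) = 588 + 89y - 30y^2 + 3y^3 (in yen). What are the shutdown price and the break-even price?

Shutdown price = min AVC. AVC = 89 - 30y + 3y^2, with vertex at y = 5 and minimum ¥14.
ATC = 588/y + 89 - 30y + 3y^2. Setting dATC/dy = −588/y^2 − 30 + 6y = 0 gives y = 7 (since 6·7^3 − 30·7^2 = 588).
min ATC = 588/7 + 89 − 30·7 + 3·7^2 = ¥110. That is the break-even price.
Between these two prices the firm operates at a loss; above ¥110 it earns a profit.

Shutdown price = ¥14; break-even price = ¥110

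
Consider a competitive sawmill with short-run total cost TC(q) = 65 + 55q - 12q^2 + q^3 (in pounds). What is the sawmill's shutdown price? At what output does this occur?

Short-run supply begins at min AVC. From VC = 55q - 12q^2 + q^3, AVC = 55 - 12q + q^2.
dAVC/dq = -12 + 2q = 0 gives q = 6. min AVC = 55 - 12·6 + 6^2 = 19.
So the shutdown price is £19.

£19 per unit, at q = 6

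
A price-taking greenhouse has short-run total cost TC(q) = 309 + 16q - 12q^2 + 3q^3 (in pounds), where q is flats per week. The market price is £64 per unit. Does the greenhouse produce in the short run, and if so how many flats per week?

Strip out fixed cost: VC = 16q - 12q^2 + 3q^3. Then AVC = 16 - 12q + 3q^2 and MC = 16 - 24q + 9q^2.
AVC hits its minimum where MC = AVC, at q = 2, giving min AVC = 16 - 12·2 + 3·2^2 = £4.
Because £64 ≥ £4, revenue can cover variable cost; the firm operates.
Solving P = MC: -48 - 24q + 9q^2 = 0 ⇒ q = -4/3 or 4. On the upward-sloping branch, q* = 4.
Check: AVC at q = 4 is £16 ≤ P, so revenue covers variable cost.
Profit = P·q − TC = 64·4 − 373 = -£117, a loss, but smaller than the £309 fixed cost the firm would lose by shutting down.

Produce at q = 4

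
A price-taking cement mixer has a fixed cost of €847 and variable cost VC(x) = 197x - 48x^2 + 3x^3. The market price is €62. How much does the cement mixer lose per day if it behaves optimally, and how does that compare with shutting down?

Profit = -€361 at x = 9

AVC = 197 - 48x + 3x^2; min AVC = €5 at x = 8. Since P = €62 ≥ min AVC, the firm produces.
MC = 197 - 96x + 9x^2. Setting P = MC and taking the root on the rising branch gives x* = 9.
TR = 62·9 = 558. TC = 847 + 72 = 919. Profit = 558 − 919 = -€361.
That loss of €361 beats the €847 the firm would lose by shutting down; producing recovers €486 of fixed cost.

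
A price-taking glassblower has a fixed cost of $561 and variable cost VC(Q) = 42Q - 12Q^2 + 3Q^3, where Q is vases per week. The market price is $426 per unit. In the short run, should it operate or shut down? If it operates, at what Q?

From TC, MC = TC'(Q) = 42 - 24Q + 9Q^2 and AVC = VC/Q = 42 - 12Q + 3Q^2.
The AVC parabola has its vertex at Q = 12/6 = 2, where AVC = 42 - 12·2 + 3·2^2 = $30.
Because $426 ≥ $30, revenue can cover variable cost; the firm operates.
P = MC gives -384 - 24Q + 9Q^2 = 0, with roots -16/3 and 8. Take the larger (rising MC): Q* = 8.
Check: AVC at Q = 8 is $138 ≤ P, so revenue covers variable cost.
Profit = P·Q − TC = 426·8 − 1665 = $1743.

Produce at Q = 8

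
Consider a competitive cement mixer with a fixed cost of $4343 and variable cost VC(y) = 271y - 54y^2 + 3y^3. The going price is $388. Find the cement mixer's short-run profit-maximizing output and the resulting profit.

Profit = -$287 at y = 13

AVC = 271 - 54y + 3y^2 has its minimum $28 at y = 9; price $388 clears that bar, so the firm operates.
MC = 271 - 108y + 9y^2. Setting P = MC and taking the root on the rising branch gives y* = 13.
TR = 388·13 = 5044. TC = 4343 + 988 = 5331. Profit = 5044 − 5331 = -$287.
That loss of $287 beats the $4343 the firm would lose by shutting down; producing recovers $4056 of fixed cost.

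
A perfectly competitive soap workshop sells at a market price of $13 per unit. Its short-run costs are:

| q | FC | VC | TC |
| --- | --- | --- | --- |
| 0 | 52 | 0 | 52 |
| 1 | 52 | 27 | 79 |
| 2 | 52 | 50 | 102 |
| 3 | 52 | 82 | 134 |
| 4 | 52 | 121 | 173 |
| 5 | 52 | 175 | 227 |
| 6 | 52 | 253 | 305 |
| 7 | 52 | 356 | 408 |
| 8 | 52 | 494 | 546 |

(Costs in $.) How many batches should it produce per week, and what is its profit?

q = 0 (shut down); profit = -$52

Compute π = P·q − TC at each output: q=0: -52; q=1: -66; q=2: -76; q=3: -95; q=4: -121; q=5: -162; q=6: -227; q=7: -317; q=8: -442.
Profit is highest at q = 0. Equivalently, the lowest AVC in the table is 50/2 ≈ $25 at q = 2, and P = $13 falls below it — price never covers variable cost, so the firm shuts down and loses only its fixed cost.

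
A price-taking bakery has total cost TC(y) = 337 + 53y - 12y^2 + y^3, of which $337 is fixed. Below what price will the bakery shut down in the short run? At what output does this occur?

$17 per unit, at y = 6

The shutdown price is the minimum of AVC. VC = 53y - 12y^2 + y^3, so AVC = 53 - 12y + y^2.
dAVC/dy = -12 + 2y = 0 gives y = 6. min AVC = 53 - 12·6 + 6^2 = 17.
So the shutdown price is $17.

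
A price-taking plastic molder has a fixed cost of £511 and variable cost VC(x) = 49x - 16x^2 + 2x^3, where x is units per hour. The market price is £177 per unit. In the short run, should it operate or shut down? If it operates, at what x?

Produce at x = 8

From TC, MC = TC'(x) = 49 - 32x + 6x^2 and AVC = VC/x = 49 - 16x + 2x^2.
AVC hits its minimum where MC = AVC, at x = 4, giving min AVC = 49 - 16·4 + 2·4^2 = £17.
P = £177 exceeds min AVC = £17, so the firm stays open.
P = MC gives -128 - 32x + 6x^2 = 0, with roots -8/3 and 8. Take the larger (rising MC): x* = 8.
Check: AVC at x = 8 is £49 ≤ P, so revenue covers variable cost.
Profit = P·x − TC = 177·8 − 903 = £513.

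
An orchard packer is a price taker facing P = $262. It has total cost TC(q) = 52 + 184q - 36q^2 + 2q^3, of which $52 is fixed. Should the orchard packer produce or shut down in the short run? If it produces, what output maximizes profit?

Strip out fixed cost: VC = 184q - 36q^2 + 2q^3. Then AVC = 184 - 36q + 2q^2 and MC = 184 - 72q + 6q^2.
The AVC parabola has its vertex at q = 36/4 = 9, where AVC = 184 - 36·9 + 2·9^2 = $22.
Since P = $262 ≥ min AVC = $22, price covers variable cost and the firm should produce.
Set P = MC: 262 = 184 - 72q + 6q^2 → -78 - 72q + 6q^2 = 0. The roots are q = -1 and q = 13; the profit-maximizing output is on the rising part of MC, so q* = 13.
Check: AVC at q = 13 is $54 ≤ P, so revenue covers variable cost.
Profit = P·q − TC = 262·13 − 754 = $2652.

Produce at q = 13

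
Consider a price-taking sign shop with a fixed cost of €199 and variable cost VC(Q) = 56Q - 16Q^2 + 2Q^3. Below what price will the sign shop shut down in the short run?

€24 per unit

The firm shuts down when price falls below the minimum of average variable cost. AVC = VC/Q = 56 - 16Q + 2Q^2.
At the minimum of AVC, MC = AVC. MC = 56 - 32Q + 6Q^2; setting MC = AVC gives 4Q^2 - 16Q = 0, so Q = 4. min AVC = 24.
So the shutdown price is €24.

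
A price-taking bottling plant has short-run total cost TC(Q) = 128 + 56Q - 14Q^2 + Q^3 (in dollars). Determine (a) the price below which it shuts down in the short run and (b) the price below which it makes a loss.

Shutdown price = $7; break-even price = $24

Shutdown price = min AVC. AVC = 56 - 14Q + Q^2, with vertex at Q = 7 and minimum $7.
ATC = 128/Q + 56 - 14Q + Q^2. Setting dATC/dQ = −128/Q^2 − 14 + 2Q = 0 gives Q = 8 (since 2·8^3 − 14·8^2 = 128).
min ATC = 128/8 + 56 − 14·8 + 8^2 = $24. That is the break-even price.
Between these two prices the firm operates at a loss; above $24 it earns a profit.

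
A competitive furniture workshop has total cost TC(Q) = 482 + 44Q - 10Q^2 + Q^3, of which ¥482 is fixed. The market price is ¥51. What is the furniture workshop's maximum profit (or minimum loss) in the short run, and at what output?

AVC = 44 - 10Q + Q^2 has its minimum ¥19 at Q = 5; price ¥51 clears that bar, so the firm operates.
With MC = 44 - 20Q + 3Q^2, P = MC on the upward-sloping part at Q* = 7.
TR = 51·7 = 357. TC = 482 + 161 = 643. Profit = 357 − 643 = -¥286.
That loss of ¥286 beats the ¥482 the firm would lose by shutting down; producing recovers ¥196 of fixed cost.

Profit = -¥286 at Q = 7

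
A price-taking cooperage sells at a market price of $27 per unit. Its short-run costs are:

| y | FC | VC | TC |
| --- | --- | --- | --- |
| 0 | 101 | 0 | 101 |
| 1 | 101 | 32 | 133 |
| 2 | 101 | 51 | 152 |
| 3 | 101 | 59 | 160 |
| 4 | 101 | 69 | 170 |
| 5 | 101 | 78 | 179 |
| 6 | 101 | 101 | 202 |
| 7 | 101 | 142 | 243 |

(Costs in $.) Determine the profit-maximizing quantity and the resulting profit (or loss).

y = 6; profit = -$40

Compute π = P·y − TC at each output: y=0: -101; y=1: -106; y=2: -98; y=3: -79; y=4: -62; y=5: -44; y=6: -40; y=7: -54.
Profit is maximized at y = 6. AVC there is 101/6 = $16.83 ≤ P, so producing beats shutting down (which would give -$101).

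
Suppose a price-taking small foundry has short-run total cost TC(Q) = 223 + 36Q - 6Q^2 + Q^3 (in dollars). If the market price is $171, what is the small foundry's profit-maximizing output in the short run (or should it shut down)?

Produce at Q = 9

From TC, MC = TC'(Q) = 36 - 12Q + 3Q^2 and AVC = VC/Q = 36 - 6Q + Q^2.
AVC is minimized where dAVC/dQ = -6 + 2Q = 0, at Q = 3; min AVC = 36 - 6·3 + 3^2 = $27.
Because $171 ≥ $27, revenue can cover variable cost; the firm operates.
P = MC gives -135 - 12Q + 3Q^2 = 0, with roots -5 and 9. Take the larger (rising MC): Q* = 9.
Check: AVC at Q = 9 is $63 ≤ P, so revenue covers variable cost.
Profit = P·Q − TC = 171·9 − 790 = $749.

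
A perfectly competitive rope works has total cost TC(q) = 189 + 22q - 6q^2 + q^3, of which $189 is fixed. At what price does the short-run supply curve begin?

Short-run supply begins at min AVC. From VC = 22q - 6q^2 + q^3, AVC = 22 - 6q + q^2.
dAVC/dq = -6 + 2q = 0 gives q = 3. min AVC = 22 - 6·3 + 3^2 = 13.
For P < $13 the firm produces nothing.

$13 per unit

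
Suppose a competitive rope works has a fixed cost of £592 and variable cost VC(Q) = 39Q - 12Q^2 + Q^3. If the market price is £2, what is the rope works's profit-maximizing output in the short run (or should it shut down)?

Variable cost is VC = 39Q - 12Q^2 + Q^3, so AVC = VC/Q = 39 - 12Q + Q^2 and MC = dTC/dQ = 39 - 24Q + 3Q^2.
The AVC parabola has its vertex at Q = 12/2 = 6, where AVC = 39 - 12·6 + 6^2 = £3.
With P < min AVC (£2 < £3), every unit sold adds to the loss.
Shutting down limits the loss to fixed cost, £592.

Shut down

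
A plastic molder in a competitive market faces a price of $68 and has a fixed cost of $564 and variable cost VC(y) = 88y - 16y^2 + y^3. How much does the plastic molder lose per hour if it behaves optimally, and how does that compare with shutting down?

AVC = 88 - 16y + y^2 has its minimum $24 at y = 8; price $68 clears that bar, so the firm operates.
MC = 88 - 32y + 3y^2. Setting P = MC and taking the root on the rising branch gives y* = 10.
TR = 68·10 = 680. TC = 564 + 280 = 844. Profit = 680 − 844 = -$164.
That loss of $164 beats the $564 the firm would lose by shutting down; producing recovers $400 of fixed cost.

Profit = -$164 at y = 10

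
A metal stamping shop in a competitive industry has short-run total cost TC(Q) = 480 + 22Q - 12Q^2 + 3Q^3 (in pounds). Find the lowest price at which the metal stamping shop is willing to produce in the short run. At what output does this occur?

£10 per unit, at Q = 2

Short-run supply begins at min AVC. From VC = 22Q - 12Q^2 + 3Q^3, AVC = 22 - 12Q + 3Q^2.
At the minimum of AVC, MC = AVC. MC = 22 - 24Q + 9Q^2; setting MC = AVC gives 6Q^2 - 12Q = 0, so Q = 2. min AVC = 10.
For P < £10 the firm produces nothing.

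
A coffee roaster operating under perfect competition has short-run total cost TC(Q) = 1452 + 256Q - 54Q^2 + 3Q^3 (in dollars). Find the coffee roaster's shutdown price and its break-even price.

AVC = 256 - 54Q + 3Q^2; minimized at Q = 9, giving min AVC = $13. That is the shutdown price.
ATC = 1452/Q + 256 - 54Q + 3Q^2. Setting dATC/dQ = −1452/Q^2 − 54 + 6Q = 0 gives Q = 11 (since 6·11^3 − 54·11^2 = 1452).
min ATC = 1452/11 + 256 − 54·11 + 3·11^2 = $157. That is the break-even price.
Between these two prices the firm operates at a loss; above $157 it earns a profit.

Shutdown price = $13; break-even price = $157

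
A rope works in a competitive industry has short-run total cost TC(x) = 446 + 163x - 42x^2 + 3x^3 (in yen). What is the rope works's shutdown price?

The shutdown price is the minimum of AVC. VC = 163x - 42x^2 + 3x^3, so AVC = 163 - 42x + 3x^2.
dAVC/dx = -42 + 6x = 0 gives x = 7. min AVC = 163 - 42·7 + 3·7^2 = 16.
So the shutdown price is ¥16.

¥16 per unit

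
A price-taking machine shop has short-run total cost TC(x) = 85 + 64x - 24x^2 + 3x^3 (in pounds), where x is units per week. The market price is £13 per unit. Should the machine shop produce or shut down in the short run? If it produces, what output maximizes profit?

Shut down

Strip out fixed cost: VC = 64x - 24x^2 + 3x^3. Then AVC = 64 - 24x + 3x^2 and MC = 64 - 48x + 9x^2.
AVC is minimized where dAVC/dx = -24 + 6x = 0, at x = 4; min AVC = 64 - 24·4 + 3·4^2 = £16.
With P < min AVC (£13 < £16), every unit sold adds to the loss.
Best response: produce nothing and absorb the £85 fixed cost.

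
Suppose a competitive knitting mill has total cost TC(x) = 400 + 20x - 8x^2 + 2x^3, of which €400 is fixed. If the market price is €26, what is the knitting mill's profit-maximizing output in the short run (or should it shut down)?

Produce at x = 3

Variable cost is VC = 20x - 8x^2 + 2x^3, so AVC = VC/x = 20 - 8x + 2x^2 and MC = dTC/dx = 20 - 16x + 6x^2.
AVC hits its minimum where MC = AVC, at x = 2, giving min AVC = 20 - 8·2 + 2·2^2 = €12.
P = €26 exceeds min AVC = €12, so the firm stays open.
P = MC gives -6 - 16x + 6x^2 = 0, with roots -1/3 and 3. Take the larger (rising MC): x* = 3.
Check: AVC at x = 3 is €14 ≤ P, so revenue covers variable cost.
Profit = P·x − TC = 26·3 − 442 = -€364, a loss, but smaller than the €400 fixed cost the firm would lose by shutting down.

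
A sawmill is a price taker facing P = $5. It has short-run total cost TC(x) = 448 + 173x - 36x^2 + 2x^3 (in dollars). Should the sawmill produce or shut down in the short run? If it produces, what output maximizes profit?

Shut down

Strip out fixed cost: VC = 173x - 36x^2 + 2x^3. Then AVC = 173 - 36x + 2x^2 and MC = 173 - 72x + 6x^2.
AVC hits its minimum where MC = AVC, at x = 9, giving min AVC = 173 - 36·9 + 2·9^2 = $11.
P = $5 lies below min AVC = $11; no output level covers variable cost.
Shutting down limits the loss to fixed cost, $448.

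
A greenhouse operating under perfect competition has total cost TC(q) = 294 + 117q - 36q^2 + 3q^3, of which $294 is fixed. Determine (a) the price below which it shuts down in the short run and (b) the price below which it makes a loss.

Shutdown price = $9; break-even price = $54

Shutdown price = min AVC. AVC = 117 - 36q + 3q^2, with vertex at q = 6 and minimum $9.
ATC = 294/q + 117 - 36q + 3q^2. Setting dATC/dq = −294/q^2 − 36 + 6q = 0 gives q = 7 (since 6·7^3 − 36·7^2 = 294).
min ATC = 294/7 + 117 − 36·7 + 3·7^2 = $54. That is the break-even price.
Between these two prices the firm operates at a loss; above $54 it earns a profit.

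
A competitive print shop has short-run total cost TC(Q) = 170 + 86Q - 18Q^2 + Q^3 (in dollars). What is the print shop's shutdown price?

$5 per unit

Short-run supply begins at min AVC. From VC = 86Q - 18Q^2 + Q^3, AVC = 86 - 18Q + Q^2.
At the minimum of AVC, MC = AVC. MC = 86 - 36Q + 3Q^2; setting MC = AVC gives 2Q^2 - 18Q = 0, so Q = 9. min AVC = 5.
The firm shuts down for any P below $5.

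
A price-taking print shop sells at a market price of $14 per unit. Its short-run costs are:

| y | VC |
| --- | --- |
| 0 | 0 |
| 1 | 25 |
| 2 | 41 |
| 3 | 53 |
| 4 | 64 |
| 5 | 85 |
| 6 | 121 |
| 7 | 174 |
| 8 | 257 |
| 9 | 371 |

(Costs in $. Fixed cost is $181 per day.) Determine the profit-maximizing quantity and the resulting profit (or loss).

y = 0 (shut down); profit = -$181

Tabulate TR − TC: y=0: -181; y=1: -192; y=2: -194; y=3: -192; y=4: -189; y=5: -196; y=6: -218; y=7: -257; y=8: -326; y=9: -426.
Profit is highest at y = 0. Equivalently, the lowest AVC in the table is 64/4 ≈ $16 at y = 4, and P = $14 falls below it — price never covers variable cost, so the firm shuts down and loses only its fixed cost.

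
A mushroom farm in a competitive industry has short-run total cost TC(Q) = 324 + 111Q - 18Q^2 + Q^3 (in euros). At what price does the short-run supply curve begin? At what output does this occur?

€30 per unit, at Q = 9

The firm shuts down when price falls below the minimum of average variable cost. AVC = VC/Q = 111 - 18Q + Q^2.
At the minimum of AVC, MC = AVC. MC = 111 - 36Q + 3Q^2; setting MC = AVC gives 2Q^2 - 18Q = 0, so Q = 9. min AVC = 30.
For P < €30 the firm produces nothing.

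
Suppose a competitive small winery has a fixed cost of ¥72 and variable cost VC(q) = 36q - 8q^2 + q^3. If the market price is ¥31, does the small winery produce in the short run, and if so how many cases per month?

Strip out fixed cost: VC = 36q - 8q^2 + q^3. Then AVC = 36 - 8q + q^2 and MC = 36 - 16q + 3q^2.
AVC hits its minimum where MC = AVC, at q = 4, giving min AVC = 36 - 8·4 + 4^2 = ¥20.
Since P = ¥31 ≥ min AVC = ¥20, price covers variable cost and the firm should produce.
Solving P = MC: 5 - 16q + 3q^2 = 0 ⇒ q = 1/3 or 5. On the upward-sloping branch, q* = 5.
Check: AVC at q = 5 is ¥21 ≤ P, so revenue covers variable cost.
Profit = P·q − TC = 31·5 − 177 = -¥22, a loss, but smaller than the ¥72 fixed cost the firm would lose by shutting down.

Produce at q = 5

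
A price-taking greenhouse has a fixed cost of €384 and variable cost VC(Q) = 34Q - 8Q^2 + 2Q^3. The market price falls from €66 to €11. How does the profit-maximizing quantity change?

MC = 34 - 16Q + 6Q^2; the shutdown threshold is min AVC = €26 (at Q = 2).
With P = €66 above the shutdown price, P = MC gives Q = 4.
At P = €11 < min AVC = €26, price no longer covers variable cost at any output, so the firm shuts down: Q = 0.

Output falls from 4 to 0 (the firm shuts down)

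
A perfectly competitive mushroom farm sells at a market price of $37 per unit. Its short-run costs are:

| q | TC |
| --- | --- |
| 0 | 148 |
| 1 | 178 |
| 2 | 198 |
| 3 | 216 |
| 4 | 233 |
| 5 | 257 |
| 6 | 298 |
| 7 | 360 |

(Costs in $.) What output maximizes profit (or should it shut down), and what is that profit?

Compute π = P·q − TC at each output: q=0: -148; q=1: -141; q=2: -124; q=3: -105; q=4: -85; q=5: -72; q=6: -76; q=7: -101.
Profit is maximized at q = 5. AVC there is 109/5 = $21.80 ≤ P, so producing beats shutting down (which would give -$148).

q = 5; profit = -$72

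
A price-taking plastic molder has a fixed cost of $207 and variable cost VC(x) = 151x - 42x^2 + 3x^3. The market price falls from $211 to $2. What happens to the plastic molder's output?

Output falls from 10 to 0 (the firm shuts down)

AVC = 151 - 42x + 3x^2, minimized at x = 7 where min AVC = $4. MC = 151 - 84x + 9x^2.
With P = $211 above the shutdown price, P = MC gives x = 10.
At P = $2 < min AVC = $4, price no longer covers variable cost at any output, so the firm shuts down: x = 0.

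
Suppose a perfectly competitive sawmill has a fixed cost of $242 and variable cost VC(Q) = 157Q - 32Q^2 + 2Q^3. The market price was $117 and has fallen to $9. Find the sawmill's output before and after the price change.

MC = 157 - 64Q + 6Q^2; the shutdown threshold is min AVC = $29 (at Q = 8).
With P = $117 above the shutdown price, P = MC gives Q = 10.
At P = $9 < min AVC = $29, price no longer covers variable cost at any output, so the firm shuts down: Q = 0.

Output falls from 10 to 0 (the firm shuts down)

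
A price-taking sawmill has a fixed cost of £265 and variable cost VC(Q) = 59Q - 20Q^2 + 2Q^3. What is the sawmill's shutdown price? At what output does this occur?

£9 per unit, at Q = 5

The firm shuts down when price falls below the minimum of average variable cost. AVC = VC/Q = 59 - 20Q + 2Q^2.
At the minimum of AVC, MC = AVC. MC = 59 - 40Q + 6Q^2; setting MC = AVC gives 4Q^2 - 20Q = 0, so Q = 5. min AVC = 9.
For P < £9 the firm produces nothing.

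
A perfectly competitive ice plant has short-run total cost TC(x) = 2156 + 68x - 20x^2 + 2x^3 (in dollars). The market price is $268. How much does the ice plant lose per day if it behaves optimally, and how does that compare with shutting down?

Profit = -$156 at x = 10

AVC = 68 - 20x + 2x^2 has its minimum $18 at x = 5; price $268 clears that bar, so the firm operates.
MC = 68 - 40x + 6x^2. Setting P = MC and taking the root on the rising branch gives x* = 10.
TR = 268·10 = 2680. TC = 2156 + 680 = 2836. Profit = 2680 − 2836 = -$156.
Shutting down would mean losing the fixed cost of $2156, so operating at a loss of $156 is better by $2000.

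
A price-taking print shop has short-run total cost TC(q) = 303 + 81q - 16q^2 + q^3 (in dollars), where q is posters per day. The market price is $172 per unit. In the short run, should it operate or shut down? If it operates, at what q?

Produce at q = 13

Variable cost is VC = 81q - 16q^2 + q^3, so AVC = VC/q = 81 - 16q + q^2 and MC = dTC/dq = 81 - 32q + 3q^2.
AVC hits its minimum where MC = AVC, at q = 8, giving min AVC = 81 - 16·8 + 8^2 = $17.
Since P = $172 ≥ min AVC = $17, price covers variable cost and the firm should produce.
Set P = MC: 172 = 81 - 32q + 3q^2 → -91 - 32q + 3q^2 = 0. The roots are q = -7/3 and q = 13; the profit-maximizing output is on the rising part of MC, so q* = 13.
Check: AVC at q = 13 is $42 ≤ P, so revenue covers variable cost.
Profit = P·q − TC = 172·13 − 849 = $1387.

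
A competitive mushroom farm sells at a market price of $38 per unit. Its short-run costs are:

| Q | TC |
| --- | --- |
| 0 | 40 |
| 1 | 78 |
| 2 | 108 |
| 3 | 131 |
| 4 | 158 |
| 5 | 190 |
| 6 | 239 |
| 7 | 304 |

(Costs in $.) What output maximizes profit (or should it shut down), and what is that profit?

Q = 5; profit = $0

Tabulate TR − TC: Q=0: -40; Q=1: -40; Q=2: -32; Q=3: -17; Q=4: -6; Q=5: 0; Q=6: -11; Q=7: -38.
Profit is maximized at Q = 5. AVC there is 150/5 = $30 ≤ P, so producing beats shutting down (which would give -$40).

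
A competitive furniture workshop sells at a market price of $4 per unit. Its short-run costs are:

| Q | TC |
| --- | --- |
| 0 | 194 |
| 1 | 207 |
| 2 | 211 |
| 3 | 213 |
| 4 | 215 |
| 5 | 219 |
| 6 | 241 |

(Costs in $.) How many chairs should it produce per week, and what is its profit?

Q = 0 (shut down); profit = -$194

Tabulate TR − TC: Q=0: -194; Q=1: -203; Q=2: -203; Q=3: -201; Q=4: -199; Q=5: -199; Q=6: -217.
Profit is highest at Q = 0. Equivalently, the lowest AVC in the table is 25/5 ≈ $5 at Q = 5, and P = $4 falls below it — price never covers variable cost, so the firm shuts down and loses only its fixed cost.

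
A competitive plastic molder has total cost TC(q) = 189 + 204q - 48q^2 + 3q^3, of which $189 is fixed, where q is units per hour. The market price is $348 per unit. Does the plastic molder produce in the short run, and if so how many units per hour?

From TC, MC = TC'(q) = 204 - 96q + 9q^2 and AVC = VC/q = 204 - 48q + 3q^2.
AVC is minimized where dAVC/dq = -48 + 6q = 0, at q = 8; min AVC = 204 - 48·8 + 3·8^2 = $12.
P = $348 exceeds min AVC = $12, so the firm stays open.
Solving P = MC: -144 - 96q + 9q^2 = 0 ⇒ q = -4/3 or 12. On the upward-sloping branch, q* = 12.
Check: AVC at q = 12 is $60 ≤ P, so revenue covers variable cost.
Profit = P·q − TC = 348·12 − 909 = $3267.

Produce at q = 12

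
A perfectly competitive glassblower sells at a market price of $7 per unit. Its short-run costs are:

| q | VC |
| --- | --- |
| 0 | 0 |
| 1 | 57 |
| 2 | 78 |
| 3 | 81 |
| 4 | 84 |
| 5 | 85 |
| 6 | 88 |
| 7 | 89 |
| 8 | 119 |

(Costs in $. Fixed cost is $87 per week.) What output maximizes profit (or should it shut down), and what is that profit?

q = 0 (shut down); profit = -$87

Tabulate TR − TC: q=0: -87; q=1: -137; q=2: -151; q=3: -147; q=4: -143; q=5: -137; q=6: -133; q=7: -127; q=8: -150.
Profit is highest at q = 0. Equivalently, the lowest AVC in the table is 89/7 ≈ $12.71 at q = 7, and P = $7 falls below it — price never covers variable cost, so the firm shuts down and loses only its fixed cost.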